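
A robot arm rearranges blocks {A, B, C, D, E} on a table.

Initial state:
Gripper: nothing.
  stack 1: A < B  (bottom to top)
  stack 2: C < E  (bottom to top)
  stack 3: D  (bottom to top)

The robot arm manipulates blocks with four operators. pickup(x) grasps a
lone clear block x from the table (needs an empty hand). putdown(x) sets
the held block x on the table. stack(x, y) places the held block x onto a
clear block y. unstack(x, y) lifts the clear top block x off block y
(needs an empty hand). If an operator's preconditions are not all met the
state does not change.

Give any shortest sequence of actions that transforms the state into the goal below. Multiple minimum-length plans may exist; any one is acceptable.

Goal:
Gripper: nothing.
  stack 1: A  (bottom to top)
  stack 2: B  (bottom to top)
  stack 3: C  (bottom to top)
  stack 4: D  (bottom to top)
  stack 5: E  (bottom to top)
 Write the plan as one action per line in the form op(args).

unstack(B, A)
putdown(B)
unstack(E, C)
putdown(E)

step 1 (unstack(B, A)): towers=[A; C/E; D] holding=B
step 2 (putdown(B)): towers=[A; B; C/E; D] holding=-
step 3 (unstack(E, C)): towers=[A; B; C; D] holding=E
step 4 (putdown(E)): towers=[A; B; C; D; E] holding=-
goal check: towers=[A; B; C; D; E] holding=- — reached (length 4, optimal by BFS)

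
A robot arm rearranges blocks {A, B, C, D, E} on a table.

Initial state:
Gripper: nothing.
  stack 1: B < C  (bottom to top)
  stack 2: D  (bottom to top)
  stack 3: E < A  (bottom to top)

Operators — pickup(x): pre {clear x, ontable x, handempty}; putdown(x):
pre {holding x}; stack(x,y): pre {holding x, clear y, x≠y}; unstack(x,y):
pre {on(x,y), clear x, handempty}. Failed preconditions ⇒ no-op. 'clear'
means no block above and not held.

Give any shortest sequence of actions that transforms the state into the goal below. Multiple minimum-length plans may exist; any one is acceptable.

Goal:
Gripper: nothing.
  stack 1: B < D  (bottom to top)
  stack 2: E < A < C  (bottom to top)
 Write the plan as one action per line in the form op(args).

unstack(C, B)
stack(C, A)
pickup(D)
stack(D, B)

step 1 (unstack(C, B)): towers=[B; D; E/A] holding=C
step 2 (stack(C, A)): towers=[B; D; E/A/C] holding=-
step 3 (pickup(D)): towers=[B; E/A/C] holding=D
step 4 (stack(D, B)): towers=[B/D; E/A/C] holding=-
goal check: towers=[B/D; E/A/C] holding=- — reached (length 4, optimal by BFS)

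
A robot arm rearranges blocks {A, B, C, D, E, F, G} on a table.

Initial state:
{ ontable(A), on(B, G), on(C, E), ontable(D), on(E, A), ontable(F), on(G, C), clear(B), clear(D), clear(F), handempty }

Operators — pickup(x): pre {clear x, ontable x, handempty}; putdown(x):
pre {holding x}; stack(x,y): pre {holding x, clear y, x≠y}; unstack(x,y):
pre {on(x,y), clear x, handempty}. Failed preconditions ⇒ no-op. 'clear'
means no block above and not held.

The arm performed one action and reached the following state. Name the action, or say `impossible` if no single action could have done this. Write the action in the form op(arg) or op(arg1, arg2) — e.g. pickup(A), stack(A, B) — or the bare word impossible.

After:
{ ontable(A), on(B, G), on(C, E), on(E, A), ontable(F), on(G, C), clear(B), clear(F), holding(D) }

pickup(D)

target: towers=[A/E/C/G/B; F] holding=D
     unstack(B, G) → towers=[A/E/C/G; D; F] holding=B
         pickup(F) → towers=[A/E/C/G/B; D] holding=F
         pickup(D) → towers=[A/E/C/G/B; F] holding=D  ← match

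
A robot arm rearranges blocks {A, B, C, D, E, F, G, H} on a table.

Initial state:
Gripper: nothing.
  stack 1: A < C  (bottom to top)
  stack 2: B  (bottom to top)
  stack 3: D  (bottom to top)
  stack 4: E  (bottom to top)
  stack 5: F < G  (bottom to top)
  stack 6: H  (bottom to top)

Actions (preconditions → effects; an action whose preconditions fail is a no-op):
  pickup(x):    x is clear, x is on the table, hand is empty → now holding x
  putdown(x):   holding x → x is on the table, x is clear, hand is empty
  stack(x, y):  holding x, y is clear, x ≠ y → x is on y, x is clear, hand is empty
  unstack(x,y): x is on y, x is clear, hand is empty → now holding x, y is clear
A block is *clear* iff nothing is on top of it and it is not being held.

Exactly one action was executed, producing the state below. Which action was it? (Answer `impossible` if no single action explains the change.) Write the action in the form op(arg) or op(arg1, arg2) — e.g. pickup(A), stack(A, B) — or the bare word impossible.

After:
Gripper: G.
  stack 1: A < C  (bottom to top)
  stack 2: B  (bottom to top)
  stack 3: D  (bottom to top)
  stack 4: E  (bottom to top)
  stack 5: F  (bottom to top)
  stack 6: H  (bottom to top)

target: towers=[A/C; B; D; E; F; H] holding=G
     unstack(G, F) → towers=[A/C; B; D; E; F; H] holding=G  ← match
         pickup(E) → towers=[A/C; B; D; F/G; H] holding=E
         pickup(H) → towers=[A/C; B; D; E; F/G] holding=H
         pickup(B) → towers=[A/C; D; E; F/G; H] holding=B
         pickup(D) → towers=[A/C; B; E; F/G; H] holding=D
     unstack(C, A) → towers=[A; B; D; E; F/G; H] holding=C

unstack(G, F)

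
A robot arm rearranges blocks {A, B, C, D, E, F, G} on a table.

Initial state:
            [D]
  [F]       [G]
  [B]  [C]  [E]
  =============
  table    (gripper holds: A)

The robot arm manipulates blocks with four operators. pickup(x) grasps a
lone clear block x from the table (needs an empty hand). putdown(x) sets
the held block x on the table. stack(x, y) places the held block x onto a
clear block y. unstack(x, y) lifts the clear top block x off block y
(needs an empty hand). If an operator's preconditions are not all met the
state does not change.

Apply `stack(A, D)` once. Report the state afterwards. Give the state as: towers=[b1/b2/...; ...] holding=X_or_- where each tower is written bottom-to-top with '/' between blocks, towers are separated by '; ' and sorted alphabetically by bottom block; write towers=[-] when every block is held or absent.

towers=[B/F; C; E/G/D/A] holding=-

before: towers=[B/F; C; E/G/D] holding=A
pre[stack(A, D)]: holding(A) yes, clear(D) yes, A≠D yes
all met → apply stack(A, D)
after:  towers=[B/F; C; E/G/D/A] holding=-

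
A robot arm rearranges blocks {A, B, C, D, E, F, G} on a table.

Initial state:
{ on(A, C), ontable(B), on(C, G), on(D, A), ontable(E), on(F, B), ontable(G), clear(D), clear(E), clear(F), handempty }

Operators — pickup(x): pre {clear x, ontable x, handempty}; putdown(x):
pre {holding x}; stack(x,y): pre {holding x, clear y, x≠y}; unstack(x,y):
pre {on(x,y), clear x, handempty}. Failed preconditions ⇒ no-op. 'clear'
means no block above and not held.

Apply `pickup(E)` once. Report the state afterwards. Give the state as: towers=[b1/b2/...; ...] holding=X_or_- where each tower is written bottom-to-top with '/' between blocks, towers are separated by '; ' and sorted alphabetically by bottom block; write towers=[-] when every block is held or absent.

before: towers=[B/F; E; G/C/A/D] holding=-
pre[pickup(E)]: clear(E) ✓, ontable(E) ✓, handempty ✓
all met → apply pickup(E)
after:  towers=[B/F; G/C/A/D] holding=E

towers=[B/F; G/C/A/D] holding=E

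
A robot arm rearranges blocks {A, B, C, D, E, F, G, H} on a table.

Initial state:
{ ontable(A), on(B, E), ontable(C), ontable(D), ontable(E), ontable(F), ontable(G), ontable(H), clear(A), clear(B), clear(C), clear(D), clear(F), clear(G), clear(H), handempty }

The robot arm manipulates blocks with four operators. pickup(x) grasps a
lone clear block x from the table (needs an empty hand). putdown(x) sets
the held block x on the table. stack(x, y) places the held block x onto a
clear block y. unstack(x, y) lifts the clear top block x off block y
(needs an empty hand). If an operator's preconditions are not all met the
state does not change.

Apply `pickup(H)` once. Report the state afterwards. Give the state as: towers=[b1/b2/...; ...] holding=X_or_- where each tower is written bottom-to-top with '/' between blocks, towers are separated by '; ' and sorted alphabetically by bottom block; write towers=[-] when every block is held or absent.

towers=[A; C; D; E/B; F; G] holding=H

before: towers=[A; C; D; E/B; F; G; H] holding=-
pre[pickup(H)]: clear(H) ✓, ontable(H) ✓, handempty ✓
all met → apply pickup(H)
after:  towers=[A; C; D; E/B; F; G] holding=H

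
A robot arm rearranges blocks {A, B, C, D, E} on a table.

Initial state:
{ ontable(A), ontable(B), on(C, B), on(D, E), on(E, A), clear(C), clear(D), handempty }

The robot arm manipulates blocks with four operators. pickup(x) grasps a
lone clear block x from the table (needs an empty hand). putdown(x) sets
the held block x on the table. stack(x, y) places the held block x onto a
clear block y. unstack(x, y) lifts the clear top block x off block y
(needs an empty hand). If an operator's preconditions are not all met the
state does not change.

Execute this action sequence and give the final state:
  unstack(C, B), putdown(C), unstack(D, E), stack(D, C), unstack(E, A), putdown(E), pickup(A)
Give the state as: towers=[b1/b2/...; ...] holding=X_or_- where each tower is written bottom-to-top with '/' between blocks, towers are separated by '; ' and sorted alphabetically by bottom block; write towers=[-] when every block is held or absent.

step 1 (unstack(C, B)): towers=[A/E/D; B] holding=C
step 2 (putdown(C)): towers=[A/E/D; B; C] holding=-
step 3 (unstack(D, E)): towers=[A/E; B; C] holding=D
step 4 (stack(D, C)): towers=[A/E; B; C/D] holding=-
step 5 (unstack(E, A)): towers=[A; B; C/D] holding=E
step 6 (putdown(E)): towers=[A; B; C/D; E] holding=-
step 7 (pickup(A)): towers=[B; C/D; E] holding=A

towers=[B; C/D; E] holding=A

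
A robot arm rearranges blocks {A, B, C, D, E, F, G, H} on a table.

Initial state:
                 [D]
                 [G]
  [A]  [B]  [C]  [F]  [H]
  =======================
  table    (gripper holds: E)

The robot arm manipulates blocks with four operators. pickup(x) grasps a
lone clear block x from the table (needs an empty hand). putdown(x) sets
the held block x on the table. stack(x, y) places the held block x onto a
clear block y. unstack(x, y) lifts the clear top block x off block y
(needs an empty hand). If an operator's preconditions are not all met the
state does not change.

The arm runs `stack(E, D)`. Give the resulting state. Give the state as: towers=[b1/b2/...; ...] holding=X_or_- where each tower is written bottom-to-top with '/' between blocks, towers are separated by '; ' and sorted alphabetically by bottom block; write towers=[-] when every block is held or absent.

before: towers=[A; B; C; F/G/D; H] holding=E
pre[stack(E, D)]: holding(E) ok, clear(D) ok, E≠D ok
all met → apply stack(E, D)
after:  towers=[A; B; C; F/G/D/E; H] holding=-

towers=[A; B; C; F/G/D/E; H] holding=-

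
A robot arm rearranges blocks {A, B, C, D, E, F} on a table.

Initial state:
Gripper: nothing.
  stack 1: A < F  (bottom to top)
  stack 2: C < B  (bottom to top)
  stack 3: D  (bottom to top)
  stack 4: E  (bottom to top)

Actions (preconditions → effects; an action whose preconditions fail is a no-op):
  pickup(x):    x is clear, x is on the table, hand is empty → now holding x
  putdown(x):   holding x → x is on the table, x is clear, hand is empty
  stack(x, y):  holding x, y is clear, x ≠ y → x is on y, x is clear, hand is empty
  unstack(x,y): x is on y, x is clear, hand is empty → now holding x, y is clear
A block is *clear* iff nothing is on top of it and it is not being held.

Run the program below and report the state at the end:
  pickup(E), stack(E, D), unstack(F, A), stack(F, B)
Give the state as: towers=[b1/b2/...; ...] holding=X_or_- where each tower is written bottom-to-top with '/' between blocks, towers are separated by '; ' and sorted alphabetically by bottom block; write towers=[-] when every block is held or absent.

towers=[A; C/B/F; D/E] holding=-

step 1 (pickup(E)): towers=[A/F; C/B; D] holding=E
step 2 (stack(E, D)): towers=[A/F; C/B; D/E] holding=-
step 3 (unstack(F, A)): towers=[A; C/B; D/E] holding=F
step 4 (stack(F, B)): towers=[A; C/B/F; D/E] holding=-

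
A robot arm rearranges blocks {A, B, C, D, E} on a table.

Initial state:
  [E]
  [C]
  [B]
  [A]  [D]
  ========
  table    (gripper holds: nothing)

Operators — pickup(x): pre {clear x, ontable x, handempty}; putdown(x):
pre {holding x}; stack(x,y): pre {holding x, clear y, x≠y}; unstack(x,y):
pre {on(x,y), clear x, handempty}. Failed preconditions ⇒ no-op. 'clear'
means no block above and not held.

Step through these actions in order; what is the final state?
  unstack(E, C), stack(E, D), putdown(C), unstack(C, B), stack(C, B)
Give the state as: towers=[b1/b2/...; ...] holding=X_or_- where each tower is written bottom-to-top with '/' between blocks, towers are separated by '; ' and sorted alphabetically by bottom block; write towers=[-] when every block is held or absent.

step 1 (unstack(E, C)): towers=[A/B/C; D] holding=E
step 2 (stack(E, D)): towers=[A/B/C; D/E] holding=-
step 3 (putdown(C)) [no-op]: towers=[A/B/C; D/E] holding=-
step 4 (unstack(C, B)): towers=[A/B; D/E] holding=C
step 5 (stack(C, B)): towers=[A/B/C; D/E] holding=-

towers=[A/B/C; D/E] holding=-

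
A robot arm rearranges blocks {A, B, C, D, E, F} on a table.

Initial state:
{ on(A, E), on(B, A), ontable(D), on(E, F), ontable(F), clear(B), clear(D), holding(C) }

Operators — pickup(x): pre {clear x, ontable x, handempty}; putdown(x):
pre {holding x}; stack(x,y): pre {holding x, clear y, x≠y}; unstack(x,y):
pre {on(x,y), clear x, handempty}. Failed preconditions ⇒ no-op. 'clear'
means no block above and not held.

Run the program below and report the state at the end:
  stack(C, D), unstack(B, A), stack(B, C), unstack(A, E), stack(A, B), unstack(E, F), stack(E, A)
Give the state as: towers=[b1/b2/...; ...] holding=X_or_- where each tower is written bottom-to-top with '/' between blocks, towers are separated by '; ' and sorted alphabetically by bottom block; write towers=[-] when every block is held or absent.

towers=[D/C/B/A/E; F] holding=-

step 1 (stack(C, D)): towers=[D/C; F/E/A/B] holding=-
step 2 (unstack(B, A)): towers=[D/C; F/E/A] holding=B
step 3 (stack(B, C)): towers=[D/C/B; F/E/A] holding=-
step 4 (unstack(A, E)): towers=[D/C/B; F/E] holding=A
step 5 (stack(A, B)): towers=[D/C/B/A; F/E] holding=-
step 6 (unstack(E, F)): towers=[D/C/B/A; F] holding=E
step 7 (stack(E, A)): towers=[D/C/B/A/E; F] holding=-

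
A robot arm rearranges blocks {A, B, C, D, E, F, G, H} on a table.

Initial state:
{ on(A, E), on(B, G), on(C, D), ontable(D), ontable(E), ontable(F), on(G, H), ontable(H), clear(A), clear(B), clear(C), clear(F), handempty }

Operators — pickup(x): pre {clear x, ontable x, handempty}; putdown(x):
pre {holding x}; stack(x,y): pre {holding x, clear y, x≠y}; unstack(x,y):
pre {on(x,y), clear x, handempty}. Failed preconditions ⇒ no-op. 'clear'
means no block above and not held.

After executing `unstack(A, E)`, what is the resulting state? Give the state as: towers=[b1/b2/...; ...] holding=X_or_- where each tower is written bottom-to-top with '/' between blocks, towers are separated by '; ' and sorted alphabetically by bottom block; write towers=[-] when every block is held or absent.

towers=[D/C; E; F; H/G/B] holding=A

before: towers=[D/C; E/A; F; H/G/B] holding=-
pre[unstack(A, E)]: on(A,E) yes, clear(A) yes, handempty yes
all met → apply unstack(A, E)
after:  towers=[D/C; E; F; H/G/B] holding=A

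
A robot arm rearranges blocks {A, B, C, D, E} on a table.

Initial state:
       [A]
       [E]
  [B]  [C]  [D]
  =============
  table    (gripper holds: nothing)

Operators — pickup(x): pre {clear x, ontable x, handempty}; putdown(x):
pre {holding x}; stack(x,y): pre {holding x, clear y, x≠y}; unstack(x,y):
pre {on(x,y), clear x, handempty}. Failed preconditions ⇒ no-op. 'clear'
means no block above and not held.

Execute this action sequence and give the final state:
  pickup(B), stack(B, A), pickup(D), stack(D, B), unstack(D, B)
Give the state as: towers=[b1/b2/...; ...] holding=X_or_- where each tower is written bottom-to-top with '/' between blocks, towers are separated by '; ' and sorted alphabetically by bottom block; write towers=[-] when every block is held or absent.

towers=[C/E/A/B] holding=D

step 1 (pickup(B)): towers=[C/E/A; D] holding=B
step 2 (stack(B, A)): towers=[C/E/A/B; D] holding=-
step 3 (pickup(D)): towers=[C/E/A/B] holding=D
step 4 (stack(D, B)): towers=[C/E/A/B/D] holding=-
step 5 (unstack(D, B)): towers=[C/E/A/B] holding=D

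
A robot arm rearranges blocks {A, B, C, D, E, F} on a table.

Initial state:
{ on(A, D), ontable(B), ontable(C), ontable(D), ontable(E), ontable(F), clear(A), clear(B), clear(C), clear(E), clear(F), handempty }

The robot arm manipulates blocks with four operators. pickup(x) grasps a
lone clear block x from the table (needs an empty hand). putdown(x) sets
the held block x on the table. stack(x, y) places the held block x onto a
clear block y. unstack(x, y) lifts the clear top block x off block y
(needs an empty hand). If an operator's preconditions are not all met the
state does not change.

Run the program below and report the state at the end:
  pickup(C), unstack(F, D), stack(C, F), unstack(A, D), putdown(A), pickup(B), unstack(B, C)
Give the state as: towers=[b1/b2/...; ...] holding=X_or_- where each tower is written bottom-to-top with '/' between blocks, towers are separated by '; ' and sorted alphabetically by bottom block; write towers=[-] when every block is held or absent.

towers=[A; D; E; F/C] holding=B

step 1 (pickup(C)): towers=[B; D/A; E; F] holding=C
step 2 (unstack(F, D)) [no-op]: towers=[B; D/A; E; F] holding=C
step 3 (stack(C, F)): towers=[B; D/A; E; F/C] holding=-
step 4 (unstack(A, D)): towers=[B; D; E; F/C] holding=A
step 5 (putdown(A)): towers=[A; B; D; E; F/C] holding=-
step 6 (pickup(B)): towers=[A; D; E; F/C] holding=B
step 7 (unstack(B, C)) [no-op]: towers=[A; D; E; F/C] holding=B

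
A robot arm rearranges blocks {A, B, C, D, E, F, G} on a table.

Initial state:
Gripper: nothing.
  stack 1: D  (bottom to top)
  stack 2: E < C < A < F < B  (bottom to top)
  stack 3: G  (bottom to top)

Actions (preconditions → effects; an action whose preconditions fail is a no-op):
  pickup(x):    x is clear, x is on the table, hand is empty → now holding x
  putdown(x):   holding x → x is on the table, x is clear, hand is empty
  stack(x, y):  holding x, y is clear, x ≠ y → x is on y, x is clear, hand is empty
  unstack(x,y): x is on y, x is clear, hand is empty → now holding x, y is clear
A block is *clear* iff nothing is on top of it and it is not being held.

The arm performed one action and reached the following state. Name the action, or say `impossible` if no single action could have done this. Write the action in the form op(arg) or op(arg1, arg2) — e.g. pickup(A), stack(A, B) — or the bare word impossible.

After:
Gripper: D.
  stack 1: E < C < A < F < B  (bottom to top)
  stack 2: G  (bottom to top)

pickup(D)

target: towers=[E/C/A/F/B; G] holding=D
     unstack(B, F) → towers=[D; E/C/A/F; G] holding=B
         pickup(G) → towers=[D; E/C/A/F/B] holding=G
         pickup(D) → towers=[E/C/A/F/B; G] holding=D  ← match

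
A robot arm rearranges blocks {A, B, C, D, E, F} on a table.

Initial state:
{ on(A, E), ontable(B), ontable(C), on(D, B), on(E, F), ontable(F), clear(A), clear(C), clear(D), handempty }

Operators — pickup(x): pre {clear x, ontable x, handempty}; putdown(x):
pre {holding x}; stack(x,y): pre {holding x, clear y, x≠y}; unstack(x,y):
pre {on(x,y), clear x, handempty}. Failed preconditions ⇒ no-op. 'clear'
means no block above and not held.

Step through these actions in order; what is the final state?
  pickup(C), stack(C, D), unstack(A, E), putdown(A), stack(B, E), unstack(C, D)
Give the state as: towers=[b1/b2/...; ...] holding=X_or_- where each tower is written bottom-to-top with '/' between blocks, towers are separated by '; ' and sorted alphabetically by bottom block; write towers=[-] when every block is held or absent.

towers=[A; B/D; F/E] holding=C

step 1 (pickup(C)): towers=[B/D; F/E/A] holding=C
step 2 (stack(C, D)): towers=[B/D/C; F/E/A] holding=-
step 3 (unstack(A, E)): towers=[B/D/C; F/E] holding=A
step 4 (putdown(A)): towers=[A; B/D/C; F/E] holding=-
step 5 (stack(B, E)) [no-op]: towers=[A; B/D/C; F/E] holding=-
step 6 (unstack(C, D)): towers=[A; B/D; F/E] holding=C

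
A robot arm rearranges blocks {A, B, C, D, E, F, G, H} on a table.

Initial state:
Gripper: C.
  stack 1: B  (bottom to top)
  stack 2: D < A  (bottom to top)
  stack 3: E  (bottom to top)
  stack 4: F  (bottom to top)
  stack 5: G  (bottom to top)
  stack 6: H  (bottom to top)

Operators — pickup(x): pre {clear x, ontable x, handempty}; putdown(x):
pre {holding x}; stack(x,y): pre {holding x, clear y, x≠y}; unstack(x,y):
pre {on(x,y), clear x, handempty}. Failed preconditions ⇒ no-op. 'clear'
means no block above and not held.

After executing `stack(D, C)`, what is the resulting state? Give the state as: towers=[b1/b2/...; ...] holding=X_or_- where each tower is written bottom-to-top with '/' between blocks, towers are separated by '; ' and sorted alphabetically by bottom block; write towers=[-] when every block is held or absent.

before: towers=[B; D/A; E; F; G; H] holding=C
pre[stack(D, C)]: holding(D) no, clear(C) no, D≠C yes
holding(D), clear(C) unmet → stack(D, C) is a no-op
after:  towers=[B; D/A; E; F; G; H] holding=C

towers=[B; D/A; E; F; G; H] holding=C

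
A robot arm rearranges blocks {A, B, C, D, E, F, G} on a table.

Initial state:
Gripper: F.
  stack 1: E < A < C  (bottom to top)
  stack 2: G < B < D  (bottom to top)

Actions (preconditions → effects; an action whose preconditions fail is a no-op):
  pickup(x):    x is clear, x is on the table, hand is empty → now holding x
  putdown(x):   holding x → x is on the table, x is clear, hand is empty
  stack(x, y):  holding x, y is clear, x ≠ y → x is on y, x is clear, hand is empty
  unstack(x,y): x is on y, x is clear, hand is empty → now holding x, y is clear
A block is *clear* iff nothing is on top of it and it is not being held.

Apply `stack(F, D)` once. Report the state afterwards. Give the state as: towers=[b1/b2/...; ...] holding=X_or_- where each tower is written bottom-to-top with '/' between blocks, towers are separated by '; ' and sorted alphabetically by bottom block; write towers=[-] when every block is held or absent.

before: towers=[E/A/C; G/B/D] holding=F
pre[stack(F, D)]: holding(F) yes, clear(D) yes, F≠D yes
all met → apply stack(F, D)
after:  towers=[E/A/C; G/B/D/F] holding=-

towers=[E/A/C; G/B/D/F] holding=-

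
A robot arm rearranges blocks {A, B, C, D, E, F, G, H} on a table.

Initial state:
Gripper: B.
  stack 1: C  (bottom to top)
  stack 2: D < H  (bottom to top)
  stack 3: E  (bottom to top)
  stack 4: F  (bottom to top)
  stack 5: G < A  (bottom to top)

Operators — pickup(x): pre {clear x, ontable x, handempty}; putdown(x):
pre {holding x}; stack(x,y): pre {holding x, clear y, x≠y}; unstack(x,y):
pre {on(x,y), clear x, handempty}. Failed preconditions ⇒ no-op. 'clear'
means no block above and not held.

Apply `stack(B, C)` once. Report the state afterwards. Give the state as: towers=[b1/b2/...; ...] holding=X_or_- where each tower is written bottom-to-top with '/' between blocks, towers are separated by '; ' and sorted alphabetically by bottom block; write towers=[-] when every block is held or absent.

towers=[C/B; D/H; E; F; G/A] holding=-

before: towers=[C; D/H; E; F; G/A] holding=B
pre[stack(B, C)]: holding(B) yes, clear(C) yes, B≠C yes
all met → apply stack(B, C)
after:  towers=[C/B; D/H; E; F; G/A] holding=-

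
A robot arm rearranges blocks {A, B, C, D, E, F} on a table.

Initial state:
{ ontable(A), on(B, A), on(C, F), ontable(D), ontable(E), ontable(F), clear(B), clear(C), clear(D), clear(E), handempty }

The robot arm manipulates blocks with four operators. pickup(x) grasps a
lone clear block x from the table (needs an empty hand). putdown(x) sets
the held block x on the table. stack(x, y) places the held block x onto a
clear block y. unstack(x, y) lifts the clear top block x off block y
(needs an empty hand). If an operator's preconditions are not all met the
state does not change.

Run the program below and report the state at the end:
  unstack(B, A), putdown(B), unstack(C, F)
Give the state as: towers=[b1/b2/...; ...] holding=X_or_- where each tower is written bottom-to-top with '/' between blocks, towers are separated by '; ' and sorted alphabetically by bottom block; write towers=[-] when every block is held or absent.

step 1 (unstack(B, A)): towers=[A; D; E; F/C] holding=B
step 2 (putdown(B)): towers=[A; B; D; E; F/C] holding=-
step 3 (unstack(C, F)): towers=[A; B; D; E; F] holding=C

towers=[A; B; D; E; F] holding=C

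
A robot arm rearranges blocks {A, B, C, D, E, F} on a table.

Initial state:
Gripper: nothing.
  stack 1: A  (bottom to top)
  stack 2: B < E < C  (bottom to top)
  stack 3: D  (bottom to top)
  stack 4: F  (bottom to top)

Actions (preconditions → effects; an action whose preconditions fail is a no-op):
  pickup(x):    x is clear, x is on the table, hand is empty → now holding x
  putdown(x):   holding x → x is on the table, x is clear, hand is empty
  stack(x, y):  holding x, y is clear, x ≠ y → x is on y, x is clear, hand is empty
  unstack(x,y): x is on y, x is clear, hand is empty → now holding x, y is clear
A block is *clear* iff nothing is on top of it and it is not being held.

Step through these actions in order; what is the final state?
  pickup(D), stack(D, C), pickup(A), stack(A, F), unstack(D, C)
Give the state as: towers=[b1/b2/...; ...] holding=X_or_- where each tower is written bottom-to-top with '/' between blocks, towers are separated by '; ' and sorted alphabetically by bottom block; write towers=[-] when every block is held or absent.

towers=[B/E/C; F/A] holding=D

step 1 (pickup(D)): towers=[A; B/E/C; F] holding=D
step 2 (stack(D, C)): towers=[A; B/E/C/D; F] holding=-
step 3 (pickup(A)): towers=[B/E/C/D; F] holding=A
step 4 (stack(A, F)): towers=[B/E/C/D; F/A] holding=-
step 5 (unstack(D, C)): towers=[B/E/C; F/A] holding=D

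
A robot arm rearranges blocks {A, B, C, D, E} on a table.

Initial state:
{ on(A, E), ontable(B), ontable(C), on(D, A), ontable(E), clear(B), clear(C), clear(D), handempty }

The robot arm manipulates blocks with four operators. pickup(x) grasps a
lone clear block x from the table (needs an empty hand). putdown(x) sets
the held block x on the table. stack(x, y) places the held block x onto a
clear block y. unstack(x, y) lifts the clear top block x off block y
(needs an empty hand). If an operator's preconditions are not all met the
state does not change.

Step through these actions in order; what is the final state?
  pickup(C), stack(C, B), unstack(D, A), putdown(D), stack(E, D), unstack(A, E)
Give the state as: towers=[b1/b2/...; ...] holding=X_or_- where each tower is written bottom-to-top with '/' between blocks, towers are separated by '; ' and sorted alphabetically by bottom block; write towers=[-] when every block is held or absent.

step 1 (pickup(C)): towers=[B; E/A/D] holding=C
step 2 (stack(C, B)): towers=[B/C; E/A/D] holding=-
step 3 (unstack(D, A)): towers=[B/C; E/A] holding=D
step 4 (putdown(D)): towers=[B/C; D; E/A] holding=-
step 5 (stack(E, D)) [no-op]: towers=[B/C; D; E/A] holding=-
step 6 (unstack(A, E)): towers=[B/C; D; E] holding=A

towers=[B/C; D; E] holding=A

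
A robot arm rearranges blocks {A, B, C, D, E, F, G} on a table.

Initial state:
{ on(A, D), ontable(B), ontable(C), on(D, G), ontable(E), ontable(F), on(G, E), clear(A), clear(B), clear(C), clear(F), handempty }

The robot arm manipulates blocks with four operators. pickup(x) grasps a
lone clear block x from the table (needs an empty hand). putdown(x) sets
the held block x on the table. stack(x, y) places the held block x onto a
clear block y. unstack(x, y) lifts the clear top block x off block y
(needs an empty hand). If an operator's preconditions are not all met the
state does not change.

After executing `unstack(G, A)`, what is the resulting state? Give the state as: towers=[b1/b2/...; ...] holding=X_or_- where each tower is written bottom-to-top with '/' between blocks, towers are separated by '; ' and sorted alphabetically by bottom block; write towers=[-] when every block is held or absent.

towers=[B; C; E/G/D/A; F] holding=-

before: towers=[B; C; E/G/D/A; F] holding=-
pre[unstack(G, A)]: on(G,A) ✗, clear(G) ✗, handempty ✓
on(G,A), clear(G) unmet → unstack(G, A) is a no-op
after:  towers=[B; C; E/G/D/A; F] holding=-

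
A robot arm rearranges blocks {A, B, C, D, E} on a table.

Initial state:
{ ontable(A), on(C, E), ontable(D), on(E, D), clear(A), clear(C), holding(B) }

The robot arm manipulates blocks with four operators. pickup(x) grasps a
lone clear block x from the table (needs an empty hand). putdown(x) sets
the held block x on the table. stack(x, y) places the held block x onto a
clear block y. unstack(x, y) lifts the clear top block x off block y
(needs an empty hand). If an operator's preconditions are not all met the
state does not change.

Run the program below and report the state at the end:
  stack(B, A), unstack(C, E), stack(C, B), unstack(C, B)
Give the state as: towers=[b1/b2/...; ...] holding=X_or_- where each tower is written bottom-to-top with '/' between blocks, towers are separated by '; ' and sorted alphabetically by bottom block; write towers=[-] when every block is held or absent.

step 1 (stack(B, A)): towers=[A/B; D/E/C] holding=-
step 2 (unstack(C, E)): towers=[A/B; D/E] holding=C
step 3 (stack(C, B)): towers=[A/B/C; D/E] holding=-
step 4 (unstack(C, B)): towers=[A/B; D/E] holding=C

towers=[A/B; D/E] holding=C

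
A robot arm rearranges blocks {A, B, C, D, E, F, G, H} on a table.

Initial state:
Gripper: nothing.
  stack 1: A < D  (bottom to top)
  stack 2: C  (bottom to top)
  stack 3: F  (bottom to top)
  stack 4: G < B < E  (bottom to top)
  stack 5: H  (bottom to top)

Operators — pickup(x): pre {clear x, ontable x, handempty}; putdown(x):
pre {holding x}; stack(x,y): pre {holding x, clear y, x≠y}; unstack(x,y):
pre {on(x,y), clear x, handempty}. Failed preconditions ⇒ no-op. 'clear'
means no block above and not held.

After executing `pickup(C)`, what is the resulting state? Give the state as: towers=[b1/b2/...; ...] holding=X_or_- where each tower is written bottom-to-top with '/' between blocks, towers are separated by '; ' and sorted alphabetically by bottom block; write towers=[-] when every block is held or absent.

before: towers=[A/D; C; F; G/B/E; H] holding=-
pre[pickup(C)]: clear(C) ok, ontable(C) ok, handempty ok
all met → apply pickup(C)
after:  towers=[A/D; F; G/B/E; H] holding=C

towers=[A/D; F; G/B/E; H] holding=C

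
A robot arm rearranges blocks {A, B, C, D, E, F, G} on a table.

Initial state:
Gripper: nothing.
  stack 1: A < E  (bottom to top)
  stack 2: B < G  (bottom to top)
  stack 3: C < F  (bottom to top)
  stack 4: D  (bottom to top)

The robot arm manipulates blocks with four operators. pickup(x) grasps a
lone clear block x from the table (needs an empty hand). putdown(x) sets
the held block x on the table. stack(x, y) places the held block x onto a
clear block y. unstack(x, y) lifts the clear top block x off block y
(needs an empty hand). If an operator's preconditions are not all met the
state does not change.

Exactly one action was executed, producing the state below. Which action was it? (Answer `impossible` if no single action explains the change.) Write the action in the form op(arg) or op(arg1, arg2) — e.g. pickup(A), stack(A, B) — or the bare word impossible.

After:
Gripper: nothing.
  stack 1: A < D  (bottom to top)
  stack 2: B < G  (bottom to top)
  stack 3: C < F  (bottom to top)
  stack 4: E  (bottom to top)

impossible

target: towers=[A/D; B/G; C/F; E] holding=-
     unstack(F, C) → towers=[A/E; B/G; C; D] holding=F
     unstack(G, B) → towers=[A/E; B; C/F; D] holding=G
         pickup(D) → towers=[A/E; B/G; C/F] holding=D
     unstack(E, A) → towers=[A; B/G; C/F; D] holding=E
none of the 4 applicable actions match → impossible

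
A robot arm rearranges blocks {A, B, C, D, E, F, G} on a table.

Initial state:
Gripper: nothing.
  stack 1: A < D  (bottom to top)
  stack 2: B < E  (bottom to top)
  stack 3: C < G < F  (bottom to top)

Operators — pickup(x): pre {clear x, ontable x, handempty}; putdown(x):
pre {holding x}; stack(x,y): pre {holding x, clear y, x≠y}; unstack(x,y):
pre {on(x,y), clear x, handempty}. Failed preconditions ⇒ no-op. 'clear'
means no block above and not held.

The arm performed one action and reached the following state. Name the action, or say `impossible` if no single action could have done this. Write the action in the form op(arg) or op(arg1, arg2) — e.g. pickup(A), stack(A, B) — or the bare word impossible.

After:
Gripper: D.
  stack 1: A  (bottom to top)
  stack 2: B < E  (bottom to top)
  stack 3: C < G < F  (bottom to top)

unstack(D, A)

target: towers=[A; B/E; C/G/F] holding=D
     unstack(F, G) → towers=[A/D; B/E; C/G] holding=F
     unstack(D, A) → towers=[A; B/E; C/G/F] holding=D  ← match
     unstack(E, B) → towers=[A/D; B; C/G/F] holding=E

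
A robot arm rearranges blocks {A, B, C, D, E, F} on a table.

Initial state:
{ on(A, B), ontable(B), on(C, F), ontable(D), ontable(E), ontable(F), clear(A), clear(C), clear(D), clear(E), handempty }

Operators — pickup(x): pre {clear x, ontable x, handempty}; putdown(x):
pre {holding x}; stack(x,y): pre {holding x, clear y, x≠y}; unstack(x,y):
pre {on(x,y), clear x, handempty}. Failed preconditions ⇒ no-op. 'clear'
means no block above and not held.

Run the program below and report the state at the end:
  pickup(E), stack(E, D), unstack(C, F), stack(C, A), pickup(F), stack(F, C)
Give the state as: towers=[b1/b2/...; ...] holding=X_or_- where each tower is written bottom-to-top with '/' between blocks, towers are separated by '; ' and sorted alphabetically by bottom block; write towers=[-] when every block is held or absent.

towers=[B/A/C/F; D/E] holding=-

step 1 (pickup(E)): towers=[B/A; D; F/C] holding=E
step 2 (stack(E, D)): towers=[B/A; D/E; F/C] holding=-
step 3 (unstack(C, F)): towers=[B/A; D/E; F] holding=C
step 4 (stack(C, A)): towers=[B/A/C; D/E; F] holding=-
step 5 (pickup(F)): towers=[B/A/C; D/E] holding=F
step 6 (stack(F, C)): towers=[B/A/C/F; D/E] holding=-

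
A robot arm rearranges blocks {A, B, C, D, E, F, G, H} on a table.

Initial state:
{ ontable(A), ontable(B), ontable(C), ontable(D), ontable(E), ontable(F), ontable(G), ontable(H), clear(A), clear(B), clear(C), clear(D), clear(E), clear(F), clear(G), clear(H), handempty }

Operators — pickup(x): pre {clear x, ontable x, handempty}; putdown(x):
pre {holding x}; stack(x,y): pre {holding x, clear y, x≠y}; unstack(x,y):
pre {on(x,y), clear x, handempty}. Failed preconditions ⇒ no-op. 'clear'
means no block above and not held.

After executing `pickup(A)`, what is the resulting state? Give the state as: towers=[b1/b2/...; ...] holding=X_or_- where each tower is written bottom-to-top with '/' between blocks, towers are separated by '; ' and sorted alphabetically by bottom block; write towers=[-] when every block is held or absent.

towers=[B; C; D; E; F; G; H] holding=A

before: towers=[A; B; C; D; E; F; G; H] holding=-
pre[pickup(A)]: clear(A) ok, ontable(A) ok, handempty ok
all met → apply pickup(A)
after:  towers=[B; C; D; E; F; G; H] holding=A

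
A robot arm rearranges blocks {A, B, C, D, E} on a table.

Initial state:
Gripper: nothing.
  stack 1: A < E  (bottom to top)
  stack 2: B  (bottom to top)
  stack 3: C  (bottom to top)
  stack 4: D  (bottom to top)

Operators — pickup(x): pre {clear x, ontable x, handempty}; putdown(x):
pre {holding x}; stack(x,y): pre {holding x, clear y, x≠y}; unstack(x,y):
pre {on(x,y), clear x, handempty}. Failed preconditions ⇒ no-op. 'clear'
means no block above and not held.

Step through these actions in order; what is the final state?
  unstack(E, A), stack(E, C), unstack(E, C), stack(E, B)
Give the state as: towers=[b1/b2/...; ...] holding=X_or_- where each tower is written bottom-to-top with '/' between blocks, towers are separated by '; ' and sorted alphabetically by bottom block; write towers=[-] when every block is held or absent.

towers=[A; B/E; C; D] holding=-

step 1 (unstack(E, A)): towers=[A; B; C; D] holding=E
step 2 (stack(E, C)): towers=[A; B; C/E; D] holding=-
step 3 (unstack(E, C)): towers=[A; B; C; D] holding=E
step 4 (stack(E, B)): towers=[A; B/E; C; D] holding=-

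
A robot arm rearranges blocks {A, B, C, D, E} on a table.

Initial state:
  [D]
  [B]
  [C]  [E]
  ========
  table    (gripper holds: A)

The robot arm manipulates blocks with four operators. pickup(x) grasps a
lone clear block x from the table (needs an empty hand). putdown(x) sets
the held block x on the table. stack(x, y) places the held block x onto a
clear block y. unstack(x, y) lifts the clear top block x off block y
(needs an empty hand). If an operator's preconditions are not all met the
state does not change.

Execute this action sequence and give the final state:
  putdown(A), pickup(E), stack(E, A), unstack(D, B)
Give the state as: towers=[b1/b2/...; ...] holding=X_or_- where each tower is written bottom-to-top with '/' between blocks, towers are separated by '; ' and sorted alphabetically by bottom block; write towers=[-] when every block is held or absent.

towers=[A/E; C/B] holding=D

step 1 (putdown(A)): towers=[A; C/B/D; E] holding=-
step 2 (pickup(E)): towers=[A; C/B/D] holding=E
step 3 (stack(E, A)): towers=[A/E; C/B/D] holding=-
step 4 (unstack(D, B)): towers=[A/E; C/B] holding=D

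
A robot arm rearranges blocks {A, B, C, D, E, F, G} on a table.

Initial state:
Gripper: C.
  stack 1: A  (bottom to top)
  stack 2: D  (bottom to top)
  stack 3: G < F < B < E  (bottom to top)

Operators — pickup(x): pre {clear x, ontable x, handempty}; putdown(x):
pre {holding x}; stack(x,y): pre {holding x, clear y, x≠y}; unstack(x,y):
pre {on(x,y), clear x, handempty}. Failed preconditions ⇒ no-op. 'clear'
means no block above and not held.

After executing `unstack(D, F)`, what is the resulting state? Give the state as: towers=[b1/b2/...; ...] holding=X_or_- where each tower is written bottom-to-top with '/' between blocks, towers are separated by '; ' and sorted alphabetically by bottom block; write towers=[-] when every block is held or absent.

towers=[A; D; G/F/B/E] holding=C

before: towers=[A; D; G/F/B/E] holding=C
pre[unstack(D, F)]: on(D,F) ✗, clear(D) ✓, handempty ✗
on(D,F), handempty unmet → unstack(D, F) is a no-op
after:  towers=[A; D; G/F/B/E] holding=C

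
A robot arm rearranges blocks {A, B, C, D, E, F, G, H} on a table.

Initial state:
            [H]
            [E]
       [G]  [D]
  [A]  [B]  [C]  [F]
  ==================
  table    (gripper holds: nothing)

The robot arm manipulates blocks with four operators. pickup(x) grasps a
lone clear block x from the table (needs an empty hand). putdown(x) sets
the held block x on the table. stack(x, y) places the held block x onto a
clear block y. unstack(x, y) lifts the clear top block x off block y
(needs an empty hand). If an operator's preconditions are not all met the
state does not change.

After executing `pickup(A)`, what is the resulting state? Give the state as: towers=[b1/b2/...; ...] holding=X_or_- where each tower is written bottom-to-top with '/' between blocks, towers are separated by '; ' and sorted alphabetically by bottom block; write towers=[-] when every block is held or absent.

towers=[B/G; C/D/E/H; F] holding=A

before: towers=[A; B/G; C/D/E/H; F] holding=-
pre[pickup(A)]: clear(A) ✓, ontable(A) ✓, handempty ✓
all met → apply pickup(A)
after:  towers=[B/G; C/D/E/H; F] holding=A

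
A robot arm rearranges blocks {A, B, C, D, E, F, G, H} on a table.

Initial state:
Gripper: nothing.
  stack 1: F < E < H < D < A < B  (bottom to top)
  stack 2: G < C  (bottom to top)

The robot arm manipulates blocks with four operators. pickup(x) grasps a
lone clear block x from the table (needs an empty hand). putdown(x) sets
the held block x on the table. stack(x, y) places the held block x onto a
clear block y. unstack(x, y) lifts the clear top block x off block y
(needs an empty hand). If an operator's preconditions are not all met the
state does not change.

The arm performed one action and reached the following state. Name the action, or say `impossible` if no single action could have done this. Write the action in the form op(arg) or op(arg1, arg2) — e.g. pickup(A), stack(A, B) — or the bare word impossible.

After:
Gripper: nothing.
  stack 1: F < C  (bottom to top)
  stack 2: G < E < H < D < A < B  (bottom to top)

impossible

target: towers=[F/C; G/E/H/D/A/B] holding=-
     unstack(B, A) → towers=[F/E/H/D/A; G/C] holding=B
     unstack(C, G) → towers=[F/E/H/D/A/B; G] holding=C
none of the 2 applicable actions match → impossible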